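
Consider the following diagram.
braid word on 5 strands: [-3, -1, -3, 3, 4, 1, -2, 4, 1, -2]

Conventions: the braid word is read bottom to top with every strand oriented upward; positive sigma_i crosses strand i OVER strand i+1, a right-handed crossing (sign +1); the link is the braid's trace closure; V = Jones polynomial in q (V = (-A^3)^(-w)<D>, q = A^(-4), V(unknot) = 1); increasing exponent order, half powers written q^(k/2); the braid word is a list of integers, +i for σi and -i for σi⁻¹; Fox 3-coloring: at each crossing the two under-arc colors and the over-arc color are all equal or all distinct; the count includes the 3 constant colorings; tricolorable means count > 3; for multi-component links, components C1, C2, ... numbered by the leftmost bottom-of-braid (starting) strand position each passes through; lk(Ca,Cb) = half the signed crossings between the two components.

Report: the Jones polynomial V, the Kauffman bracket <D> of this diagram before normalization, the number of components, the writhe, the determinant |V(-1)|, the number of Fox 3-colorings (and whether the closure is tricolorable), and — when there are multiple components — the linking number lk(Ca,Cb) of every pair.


V(q) = q^-2 + 2 + q^2
bracket: A^-8 + 2 + A^8, w = 0
3 components, writhe 0, over 10 crossings
lk(C1,C2) = -1
linking number lk(C1,C3) = +1
lk(C2,C3): 0
det 4, colorings 3 of 3^10 — not tricolorable
observation: inverse pairs cancel, leaving σ3⁻¹ σ1⁻¹ σ4 σ1 σ2⁻¹ σ4 σ1 σ2⁻¹


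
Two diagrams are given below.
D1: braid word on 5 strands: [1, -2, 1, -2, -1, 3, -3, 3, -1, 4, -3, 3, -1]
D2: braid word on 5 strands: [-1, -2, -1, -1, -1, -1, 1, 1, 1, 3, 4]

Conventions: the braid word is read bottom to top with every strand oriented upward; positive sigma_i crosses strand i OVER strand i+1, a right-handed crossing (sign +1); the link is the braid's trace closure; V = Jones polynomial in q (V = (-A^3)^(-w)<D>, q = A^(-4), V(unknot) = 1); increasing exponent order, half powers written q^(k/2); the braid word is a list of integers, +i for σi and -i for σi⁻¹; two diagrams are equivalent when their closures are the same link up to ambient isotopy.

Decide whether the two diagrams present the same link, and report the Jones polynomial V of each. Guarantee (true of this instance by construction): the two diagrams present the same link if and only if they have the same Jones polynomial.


equivalent: no
V(D1) = -q^(-9/2) - q^(-5/2) + q^(-3/2) - q^(-1/2)  (w -1, c 13, <D> = A^-1 - A^3 + A^7 + A^15)
V(D2) = -q^(-5/2) - q^(-1/2)  [11 crossings, <D> = A^-1 + A^7, w = -1]
key observation: 2 classes among 2 diagrams; unequal V(q) rules out equality


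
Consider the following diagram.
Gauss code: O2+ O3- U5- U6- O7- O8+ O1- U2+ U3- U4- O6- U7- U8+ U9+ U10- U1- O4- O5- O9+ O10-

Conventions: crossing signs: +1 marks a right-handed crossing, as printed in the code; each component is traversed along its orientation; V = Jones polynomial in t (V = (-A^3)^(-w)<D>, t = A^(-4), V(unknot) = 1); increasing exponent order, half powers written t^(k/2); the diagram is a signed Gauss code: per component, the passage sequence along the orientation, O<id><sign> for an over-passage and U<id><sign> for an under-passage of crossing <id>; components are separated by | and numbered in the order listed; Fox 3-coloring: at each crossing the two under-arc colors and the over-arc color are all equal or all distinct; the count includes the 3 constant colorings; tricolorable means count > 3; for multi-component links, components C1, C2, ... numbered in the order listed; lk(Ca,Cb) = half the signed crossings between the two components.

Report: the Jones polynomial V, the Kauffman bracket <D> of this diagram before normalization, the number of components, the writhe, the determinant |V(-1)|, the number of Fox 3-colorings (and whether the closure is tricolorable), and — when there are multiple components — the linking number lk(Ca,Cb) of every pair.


Jones polynomial: V(t) = -t^-4 + t^-3 + t^-1
<D> = A^-8 + 1 - A^4; writhe -4
components 1, writhe -4 (10 crossings)
3-colorings: 9 of 3^10, det 3 — tricolorable
note: w = -4 shifts under R1 moves; the (-A^3)^(4) factor cancels that in V


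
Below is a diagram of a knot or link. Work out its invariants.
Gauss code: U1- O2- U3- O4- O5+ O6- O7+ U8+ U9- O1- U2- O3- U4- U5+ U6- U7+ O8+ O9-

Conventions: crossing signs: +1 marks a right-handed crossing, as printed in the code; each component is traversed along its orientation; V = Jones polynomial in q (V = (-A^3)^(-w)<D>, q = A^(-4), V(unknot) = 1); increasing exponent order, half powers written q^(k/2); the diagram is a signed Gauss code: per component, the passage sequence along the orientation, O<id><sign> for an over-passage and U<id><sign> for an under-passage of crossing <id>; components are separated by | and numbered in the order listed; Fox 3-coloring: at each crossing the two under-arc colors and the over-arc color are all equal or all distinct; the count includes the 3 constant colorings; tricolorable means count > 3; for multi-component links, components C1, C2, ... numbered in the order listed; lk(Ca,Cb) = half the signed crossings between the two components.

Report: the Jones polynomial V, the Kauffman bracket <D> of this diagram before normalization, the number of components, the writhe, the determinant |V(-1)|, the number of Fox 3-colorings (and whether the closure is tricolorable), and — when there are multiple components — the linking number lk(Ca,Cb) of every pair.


V = -q^-4 + q^-3 + q^-1
<D> = -A^-5 - A^3 + A^7 (w = -3)
1 component over 9 crossings, w = -3
9 Fox colorings among 3^9, |V(-1)| = 3: tricolorable
why: |V(-1)| = 3: so tricolorable, since 3 divides 3


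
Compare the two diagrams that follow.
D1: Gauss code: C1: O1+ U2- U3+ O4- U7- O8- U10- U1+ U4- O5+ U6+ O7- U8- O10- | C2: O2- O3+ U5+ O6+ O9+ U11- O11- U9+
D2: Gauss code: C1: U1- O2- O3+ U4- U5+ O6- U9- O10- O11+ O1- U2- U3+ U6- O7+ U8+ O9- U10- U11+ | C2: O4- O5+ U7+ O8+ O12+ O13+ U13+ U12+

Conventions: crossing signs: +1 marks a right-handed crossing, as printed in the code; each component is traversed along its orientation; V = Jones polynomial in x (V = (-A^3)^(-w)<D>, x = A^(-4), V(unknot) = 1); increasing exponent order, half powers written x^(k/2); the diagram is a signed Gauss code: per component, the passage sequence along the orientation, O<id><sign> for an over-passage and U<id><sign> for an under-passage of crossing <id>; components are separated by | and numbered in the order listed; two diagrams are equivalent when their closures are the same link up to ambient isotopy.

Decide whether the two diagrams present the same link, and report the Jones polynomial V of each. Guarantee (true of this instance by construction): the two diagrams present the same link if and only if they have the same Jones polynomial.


equivalent: yes
D1 (bracket A^-9 + 2A^-1 - A^3 + A^7 - A^11; 11 crossings at w = -1): V = x^(-7/2) - x^(-5/2) + x^(-3/2) - 2x^(-1/2) - x^(3/2)
V(D2) = x^(-7/2) - x^(-5/2) + x^(-3/2) - 2x^(-1/2) - x^(3/2)  [13 crossings, <D> = A^-3 + 2A^5 - A^9 + A^13 - A^17, w = +1]
observation: Reidemeister moves carry D1 (11 crossings) to D2 (13)


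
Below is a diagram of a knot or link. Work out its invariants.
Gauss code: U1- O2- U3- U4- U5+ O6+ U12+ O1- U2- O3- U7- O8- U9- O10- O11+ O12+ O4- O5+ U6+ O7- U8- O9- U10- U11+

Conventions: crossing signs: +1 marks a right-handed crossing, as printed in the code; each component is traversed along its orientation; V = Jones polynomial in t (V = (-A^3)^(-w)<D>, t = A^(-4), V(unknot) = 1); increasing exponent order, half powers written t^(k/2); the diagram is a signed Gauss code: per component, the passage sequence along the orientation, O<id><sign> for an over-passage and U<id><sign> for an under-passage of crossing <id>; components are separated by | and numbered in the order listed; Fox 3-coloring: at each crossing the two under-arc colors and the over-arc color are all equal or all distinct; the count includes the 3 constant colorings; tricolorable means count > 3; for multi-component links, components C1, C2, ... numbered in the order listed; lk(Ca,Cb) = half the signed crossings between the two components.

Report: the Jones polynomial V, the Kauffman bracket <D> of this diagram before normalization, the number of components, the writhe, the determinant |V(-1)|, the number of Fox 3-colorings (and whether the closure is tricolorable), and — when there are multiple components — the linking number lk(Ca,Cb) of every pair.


V = t^-8 - 2t^-7 + 3t^-6 - 4t^-5 + 3t^-4 - 3t^-3 + 3t^-2 - t^-1 + 1
<D> = A^-12 - A^-8 + 3A^-4 - 3 + 3A^4 - 4A^8 + 3A^12 - 2A^16 + A^20 (w = -4)
1 component over 12 crossings, w = -4
9 Fox colorings among 3^12, |V(-1)| = 21: tricolorable
why: w = -4 (over 12 crossings) is diagram-only; (-A^3)^(4) removes it from V


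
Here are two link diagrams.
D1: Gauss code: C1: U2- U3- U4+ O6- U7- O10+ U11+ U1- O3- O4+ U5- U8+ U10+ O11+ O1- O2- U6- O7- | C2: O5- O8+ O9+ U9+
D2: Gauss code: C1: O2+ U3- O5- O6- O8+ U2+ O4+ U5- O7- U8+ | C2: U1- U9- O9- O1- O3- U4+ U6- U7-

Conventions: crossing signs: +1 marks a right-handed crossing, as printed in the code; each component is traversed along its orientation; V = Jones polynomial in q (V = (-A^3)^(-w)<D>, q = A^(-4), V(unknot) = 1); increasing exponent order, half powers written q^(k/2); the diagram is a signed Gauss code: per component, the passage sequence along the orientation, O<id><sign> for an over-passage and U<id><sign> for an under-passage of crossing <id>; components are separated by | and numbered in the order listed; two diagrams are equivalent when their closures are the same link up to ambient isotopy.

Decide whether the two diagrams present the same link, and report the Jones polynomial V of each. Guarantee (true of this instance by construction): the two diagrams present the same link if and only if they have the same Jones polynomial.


equivalent: no
V(D1) = q^(-9/2) - q^(-5/2) - q^(-3/2) - q^(-1/2)  (w -1, c 11, <D> = A^-1 + A^3 + A^7 - A^15)
V(D2) = -q^(-5/2) - q^(-1/2)  [9 crossings, <D> = A^-7 + A, w = -3]
key observation: 2 classes among 2 diagrams; unequal V(q) rules out equality


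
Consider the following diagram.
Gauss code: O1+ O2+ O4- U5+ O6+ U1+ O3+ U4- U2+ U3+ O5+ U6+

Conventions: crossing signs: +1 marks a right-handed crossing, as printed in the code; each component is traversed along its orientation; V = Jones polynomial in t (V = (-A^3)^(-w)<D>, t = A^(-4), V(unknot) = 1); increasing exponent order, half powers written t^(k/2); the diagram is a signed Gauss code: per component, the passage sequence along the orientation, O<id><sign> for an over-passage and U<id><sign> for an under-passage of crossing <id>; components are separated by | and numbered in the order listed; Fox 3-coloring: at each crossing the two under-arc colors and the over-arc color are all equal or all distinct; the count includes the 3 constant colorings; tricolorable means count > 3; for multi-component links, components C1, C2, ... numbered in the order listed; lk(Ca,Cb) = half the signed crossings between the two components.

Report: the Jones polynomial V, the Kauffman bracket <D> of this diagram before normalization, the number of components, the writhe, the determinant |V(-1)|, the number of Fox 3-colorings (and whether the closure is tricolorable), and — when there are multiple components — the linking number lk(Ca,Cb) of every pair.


Jones polynomial: V(t) = t + t^3 - t^4
<D> = -A^-4 + 1 + A^8; writhe +4
components 1, writhe +4 (6 crossings)
3-colorings: 9 of 3^6, det 3 — tricolorable
note: w = +4 shifts under R1 moves; the (-A^3)^(-4) factor cancels that in V


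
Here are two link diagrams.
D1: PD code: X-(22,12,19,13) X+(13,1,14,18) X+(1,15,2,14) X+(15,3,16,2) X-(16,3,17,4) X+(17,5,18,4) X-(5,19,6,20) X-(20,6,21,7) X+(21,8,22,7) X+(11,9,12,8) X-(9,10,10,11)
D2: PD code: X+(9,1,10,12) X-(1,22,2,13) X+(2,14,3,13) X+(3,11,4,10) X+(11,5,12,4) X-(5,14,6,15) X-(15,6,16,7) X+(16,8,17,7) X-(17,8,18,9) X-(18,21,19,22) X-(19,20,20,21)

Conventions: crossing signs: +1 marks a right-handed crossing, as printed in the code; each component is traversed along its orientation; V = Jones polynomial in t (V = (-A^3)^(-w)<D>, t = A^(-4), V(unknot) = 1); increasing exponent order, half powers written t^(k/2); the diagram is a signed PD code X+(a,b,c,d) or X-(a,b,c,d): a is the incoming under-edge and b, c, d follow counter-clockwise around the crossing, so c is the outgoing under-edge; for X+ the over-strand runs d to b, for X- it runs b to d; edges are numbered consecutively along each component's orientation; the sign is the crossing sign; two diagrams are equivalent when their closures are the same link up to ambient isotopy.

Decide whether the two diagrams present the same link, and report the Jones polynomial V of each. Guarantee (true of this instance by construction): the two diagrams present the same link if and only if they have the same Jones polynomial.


equivalent: yes
V(D1) = -t^(-3/2) - 2t^(1/2) + t^(3/2) - t^(5/2) + t^(7/2)  (w +1, c 11, <D> = -A^-11 + A^-7 - A^-3 + 2A + A^9)
D2 (bracket -A^-17 + A^-13 - A^-9 + 2A^-5 + A^3; 11 crossings at w = -1): V = -t^(-3/2) - 2t^(1/2) + t^(3/2) - t^(5/2) + t^(7/2)
why: all 2 diagrams share one V(t), hence one class


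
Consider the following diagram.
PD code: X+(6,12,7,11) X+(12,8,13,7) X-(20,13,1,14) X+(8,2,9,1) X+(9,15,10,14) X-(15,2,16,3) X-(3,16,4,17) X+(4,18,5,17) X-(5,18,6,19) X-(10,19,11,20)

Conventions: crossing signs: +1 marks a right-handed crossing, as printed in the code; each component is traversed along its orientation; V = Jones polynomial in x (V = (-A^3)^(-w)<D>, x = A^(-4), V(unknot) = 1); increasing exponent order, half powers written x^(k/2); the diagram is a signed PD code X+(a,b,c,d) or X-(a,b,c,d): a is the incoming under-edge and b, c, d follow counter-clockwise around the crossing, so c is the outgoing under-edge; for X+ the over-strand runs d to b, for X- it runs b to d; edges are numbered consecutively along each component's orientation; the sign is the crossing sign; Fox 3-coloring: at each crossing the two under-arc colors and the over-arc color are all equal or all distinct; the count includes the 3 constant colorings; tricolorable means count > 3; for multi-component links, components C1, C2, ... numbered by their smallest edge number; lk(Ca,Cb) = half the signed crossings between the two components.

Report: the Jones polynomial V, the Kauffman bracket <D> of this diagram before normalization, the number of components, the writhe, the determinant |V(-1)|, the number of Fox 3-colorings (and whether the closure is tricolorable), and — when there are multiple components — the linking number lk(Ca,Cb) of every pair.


V(x) = -x^-3 + x^-2 - x^-1 + 3 - x + x^2 - x^3
bracket: -A^-12 + A^-8 - A^-4 + 3 - A^4 + A^8 - A^12, w = 0
1 component, writhe 0, over 10 crossings
det 9, colorings 27 of 3^10 — tricolorable
observation: det 9 = |V(-1)|; divisible by 3, so tricolorable


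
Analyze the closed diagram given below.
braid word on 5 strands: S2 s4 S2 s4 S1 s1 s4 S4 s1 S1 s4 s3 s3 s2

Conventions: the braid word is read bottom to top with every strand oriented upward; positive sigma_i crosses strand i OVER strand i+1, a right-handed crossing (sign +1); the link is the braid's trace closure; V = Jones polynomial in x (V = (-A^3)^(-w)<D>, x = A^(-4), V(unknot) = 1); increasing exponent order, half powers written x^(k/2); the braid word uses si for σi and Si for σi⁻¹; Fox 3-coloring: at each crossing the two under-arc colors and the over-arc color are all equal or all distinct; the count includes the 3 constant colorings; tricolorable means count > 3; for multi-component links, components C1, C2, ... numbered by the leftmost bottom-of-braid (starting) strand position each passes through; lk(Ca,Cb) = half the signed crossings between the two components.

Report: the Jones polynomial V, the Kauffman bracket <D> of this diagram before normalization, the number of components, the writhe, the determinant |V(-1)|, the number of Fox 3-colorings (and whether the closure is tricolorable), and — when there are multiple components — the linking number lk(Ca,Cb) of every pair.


V(x) = x + x^2 + 2x^3 + x^4 - x^7
bracket: -A^-16 + A^-4 + 2 + A^4 + A^8, w = +4
3 components, writhe +4, over 14 crossings
lk(C1,C2) = 0
linking number lk(C1,C3) = 0
lk(C2,C3): +1
det 0, colorings 27 of 3^14 — tricolorable
observation: |V(-1)| = 0: so tricolorable, since 3 divides 0


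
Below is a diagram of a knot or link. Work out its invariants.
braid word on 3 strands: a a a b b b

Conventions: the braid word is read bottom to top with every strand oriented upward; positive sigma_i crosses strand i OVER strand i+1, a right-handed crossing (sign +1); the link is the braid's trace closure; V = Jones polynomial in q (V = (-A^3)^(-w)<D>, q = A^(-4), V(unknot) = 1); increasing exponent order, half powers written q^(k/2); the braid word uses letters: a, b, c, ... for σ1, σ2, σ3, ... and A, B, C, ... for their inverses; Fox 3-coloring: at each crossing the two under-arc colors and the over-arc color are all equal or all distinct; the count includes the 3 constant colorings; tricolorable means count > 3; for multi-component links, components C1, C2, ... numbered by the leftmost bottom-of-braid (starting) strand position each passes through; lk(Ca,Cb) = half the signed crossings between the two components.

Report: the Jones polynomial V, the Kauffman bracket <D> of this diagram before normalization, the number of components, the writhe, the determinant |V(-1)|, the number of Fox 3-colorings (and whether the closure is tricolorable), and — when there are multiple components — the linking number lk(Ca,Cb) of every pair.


Jones polynomial: V(q) = q^2 + 2q^4 - 2q^5 + q^6 - 2q^7 + q^8
<D> = A^-14 - 2A^-10 + A^-6 - 2A^-2 + 2A^2 + A^10; writhe +6
components 1, writhe +6 (6 crossings)
3-colorings: 27 of 3^6, det 9 — tricolorable
note: det 9 = |V(-1)|; divisible by 3, so tricolorable


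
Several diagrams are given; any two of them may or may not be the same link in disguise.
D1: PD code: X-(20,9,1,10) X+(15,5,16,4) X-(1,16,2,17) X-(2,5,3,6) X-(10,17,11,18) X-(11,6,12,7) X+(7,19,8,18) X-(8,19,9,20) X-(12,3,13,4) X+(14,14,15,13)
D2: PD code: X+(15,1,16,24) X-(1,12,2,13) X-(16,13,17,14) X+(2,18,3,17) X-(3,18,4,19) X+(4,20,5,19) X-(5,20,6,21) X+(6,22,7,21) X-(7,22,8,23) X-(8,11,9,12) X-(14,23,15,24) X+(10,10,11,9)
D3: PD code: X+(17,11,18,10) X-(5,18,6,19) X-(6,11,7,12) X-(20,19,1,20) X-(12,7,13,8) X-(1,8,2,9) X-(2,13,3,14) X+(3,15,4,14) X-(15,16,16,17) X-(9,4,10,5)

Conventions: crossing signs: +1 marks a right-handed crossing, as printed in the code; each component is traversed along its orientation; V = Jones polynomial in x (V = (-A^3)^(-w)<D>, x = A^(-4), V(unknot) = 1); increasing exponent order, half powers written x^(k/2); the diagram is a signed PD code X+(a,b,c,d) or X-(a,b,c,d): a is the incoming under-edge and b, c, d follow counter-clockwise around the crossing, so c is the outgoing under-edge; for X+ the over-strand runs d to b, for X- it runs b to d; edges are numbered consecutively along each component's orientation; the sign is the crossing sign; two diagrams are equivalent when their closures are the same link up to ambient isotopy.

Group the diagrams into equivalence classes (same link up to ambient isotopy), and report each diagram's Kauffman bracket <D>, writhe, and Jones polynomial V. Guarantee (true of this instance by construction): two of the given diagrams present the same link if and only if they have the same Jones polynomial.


equivalence classes: {D1} | {D2} | {D3}
D1 (bracket A^-8 + 1 - A^4; 10 crossings at w = -4): V = -x^-4 + x^-3 + x^-1
V(D2) = 1  (w -2, c 12, <D> = A^-6)
V(D3) = -x^-6 + x^-5 - x^-4 + 2x^-3 - x^-2 + x^-1  [10 crossings, <D> = A^-14 - A^-10 + 2A^-6 - A^-2 + A^2 - A^6, w = -6]
key observation: 3 values of V(x) split the 3 diagrams


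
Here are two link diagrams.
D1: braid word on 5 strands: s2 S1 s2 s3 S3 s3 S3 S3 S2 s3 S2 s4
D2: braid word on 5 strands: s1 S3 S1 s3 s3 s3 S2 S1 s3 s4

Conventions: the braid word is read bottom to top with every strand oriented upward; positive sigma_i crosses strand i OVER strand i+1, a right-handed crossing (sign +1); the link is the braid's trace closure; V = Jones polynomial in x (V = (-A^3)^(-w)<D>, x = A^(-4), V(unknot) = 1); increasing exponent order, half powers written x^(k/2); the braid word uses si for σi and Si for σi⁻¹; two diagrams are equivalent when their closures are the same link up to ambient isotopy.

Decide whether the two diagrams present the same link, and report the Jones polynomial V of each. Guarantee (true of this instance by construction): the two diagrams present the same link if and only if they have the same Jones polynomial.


equivalent: no
V(D1) = 1  (w 0, c 12, <D> = 1)
V(D2) = x + x^3 - x^4  (w +2, c 10, <D> = -A^-10 + A^-6 + A^2)
why: comparing 2 Jones polynomials yields 2 groups


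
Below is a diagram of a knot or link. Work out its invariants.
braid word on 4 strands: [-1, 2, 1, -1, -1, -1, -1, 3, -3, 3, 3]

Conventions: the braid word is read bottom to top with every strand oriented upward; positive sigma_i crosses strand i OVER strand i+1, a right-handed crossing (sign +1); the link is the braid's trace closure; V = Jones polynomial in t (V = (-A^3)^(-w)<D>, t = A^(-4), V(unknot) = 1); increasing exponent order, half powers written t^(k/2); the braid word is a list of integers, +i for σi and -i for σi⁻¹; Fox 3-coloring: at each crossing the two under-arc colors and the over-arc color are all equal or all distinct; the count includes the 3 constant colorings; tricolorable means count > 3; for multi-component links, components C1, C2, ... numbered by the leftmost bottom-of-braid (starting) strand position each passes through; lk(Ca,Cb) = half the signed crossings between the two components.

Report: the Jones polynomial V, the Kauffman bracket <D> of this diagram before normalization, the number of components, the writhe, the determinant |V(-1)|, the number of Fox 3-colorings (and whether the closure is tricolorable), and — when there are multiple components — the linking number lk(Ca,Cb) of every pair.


Jones polynomial: V(t) = t^-5 - t^-4 + 2t^-3 - t^-2 + 2t^-1 + t
<D> = -A^-7 - 2A + A^5 - 2A^9 + A^13 - A^17; writhe -1
components 3, writhe -1 (11 crossings)
linking number lk(C1,C2) = -2
lk(C1,C3): +1
lk(C2,C3) = 0
3-colorings: 3 of 3^11, det 8 — not tricolorable
note: span 6 respects span(V) <= c + mu - 1 = 13 for this 3-component diagram


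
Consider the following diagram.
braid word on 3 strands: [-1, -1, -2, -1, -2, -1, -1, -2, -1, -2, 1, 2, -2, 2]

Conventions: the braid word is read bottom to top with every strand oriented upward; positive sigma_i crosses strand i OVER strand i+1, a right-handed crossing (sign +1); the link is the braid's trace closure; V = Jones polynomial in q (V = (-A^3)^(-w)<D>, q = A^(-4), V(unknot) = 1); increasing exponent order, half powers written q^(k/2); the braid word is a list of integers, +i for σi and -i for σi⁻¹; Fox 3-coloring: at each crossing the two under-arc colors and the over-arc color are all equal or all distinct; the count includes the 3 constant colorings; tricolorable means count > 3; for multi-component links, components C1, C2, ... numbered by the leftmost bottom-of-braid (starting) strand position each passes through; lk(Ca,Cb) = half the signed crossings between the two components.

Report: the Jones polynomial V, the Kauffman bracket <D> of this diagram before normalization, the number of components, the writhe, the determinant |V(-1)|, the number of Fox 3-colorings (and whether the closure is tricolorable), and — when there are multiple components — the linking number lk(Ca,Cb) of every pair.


V = -q^-10 + q^-9 - q^-8 + q^-7 - q^-6 + q^-5 + q^-3
<D> = A^-12 + A^-4 - 1 + A^4 - A^8 + A^12 - A^16 (w = -8)
1 component over 14 crossings, w = -8
3 Fox colorings among 3^14, |V(-1)| = 7: not tricolorable
why: w = -8 shifts under R1 moves; the (-A^3)^(8) factor cancels that in V


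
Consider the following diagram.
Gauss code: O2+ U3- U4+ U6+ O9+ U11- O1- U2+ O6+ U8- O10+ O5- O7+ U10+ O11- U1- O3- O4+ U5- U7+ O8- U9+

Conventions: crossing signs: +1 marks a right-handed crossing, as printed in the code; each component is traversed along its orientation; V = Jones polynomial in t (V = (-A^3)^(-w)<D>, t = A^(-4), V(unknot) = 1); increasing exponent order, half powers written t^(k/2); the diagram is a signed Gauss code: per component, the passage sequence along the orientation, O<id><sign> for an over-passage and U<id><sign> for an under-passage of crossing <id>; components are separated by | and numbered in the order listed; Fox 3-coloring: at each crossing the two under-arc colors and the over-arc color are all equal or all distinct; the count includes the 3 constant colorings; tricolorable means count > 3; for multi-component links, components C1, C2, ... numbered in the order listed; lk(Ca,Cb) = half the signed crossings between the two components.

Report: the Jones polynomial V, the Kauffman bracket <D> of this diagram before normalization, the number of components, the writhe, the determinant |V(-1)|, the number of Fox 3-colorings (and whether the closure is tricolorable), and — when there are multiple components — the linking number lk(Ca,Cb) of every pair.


V = -t^-3 + 2t^-2 - 2t^-1 + 3 - 2t + 2t^2 - t^3
<D> = A^-9 - 2A^-5 + 2A^-1 - 3A^3 + 2A^7 - 2A^11 + A^15 (w = +1)
1 component over 11 crossings, w = +1
3 Fox colorings among 3^11, |V(-1)| = 13: not tricolorable
why: V is palindromic (span 6, det 13): t -> 1/t fixes it; necessary, not sufficient, for amphichirality


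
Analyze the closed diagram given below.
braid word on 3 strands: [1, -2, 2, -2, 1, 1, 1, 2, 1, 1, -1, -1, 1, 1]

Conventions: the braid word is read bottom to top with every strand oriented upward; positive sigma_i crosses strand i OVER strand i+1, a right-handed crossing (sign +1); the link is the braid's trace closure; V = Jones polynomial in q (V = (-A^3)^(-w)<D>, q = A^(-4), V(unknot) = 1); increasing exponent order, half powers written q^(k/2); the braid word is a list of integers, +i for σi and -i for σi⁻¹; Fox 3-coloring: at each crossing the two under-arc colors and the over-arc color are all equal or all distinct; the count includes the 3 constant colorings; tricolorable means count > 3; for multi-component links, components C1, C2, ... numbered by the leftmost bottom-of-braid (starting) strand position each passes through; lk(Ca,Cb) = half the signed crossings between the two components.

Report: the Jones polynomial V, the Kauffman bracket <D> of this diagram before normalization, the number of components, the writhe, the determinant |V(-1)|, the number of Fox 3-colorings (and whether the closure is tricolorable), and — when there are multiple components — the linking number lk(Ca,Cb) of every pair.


V(q) = q^2 + 2q^4 - 2q^5 + q^6 - 2q^7 + q^8
bracket: A^-14 - 2A^-10 + A^-6 - 2A^-2 + 2A^2 + A^10, w = +6
1 component, writhe +6, over 14 crossings
det 9, colorings 27 of 3^14 — tricolorable
observation: det 9 = |V(-1)|; divisible by 3, so tricolorable


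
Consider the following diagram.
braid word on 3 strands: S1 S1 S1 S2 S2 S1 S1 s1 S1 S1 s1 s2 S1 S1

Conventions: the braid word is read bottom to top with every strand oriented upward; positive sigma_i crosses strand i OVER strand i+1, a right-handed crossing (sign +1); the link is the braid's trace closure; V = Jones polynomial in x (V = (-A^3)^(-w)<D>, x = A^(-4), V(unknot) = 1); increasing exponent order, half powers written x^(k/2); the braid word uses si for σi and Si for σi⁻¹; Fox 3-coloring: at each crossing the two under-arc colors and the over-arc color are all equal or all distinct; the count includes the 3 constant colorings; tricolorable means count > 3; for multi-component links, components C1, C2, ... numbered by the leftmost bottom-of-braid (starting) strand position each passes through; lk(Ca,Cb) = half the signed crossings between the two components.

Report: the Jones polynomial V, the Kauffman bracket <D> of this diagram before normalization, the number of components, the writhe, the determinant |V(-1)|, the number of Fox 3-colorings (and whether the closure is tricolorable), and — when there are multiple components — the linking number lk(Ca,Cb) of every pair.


V = -x^-12 + 2x^-11 - 3x^-10 + 4x^-9 - 5x^-8 + 4x^-7 - 3x^-6 + 3x^-5 - x^-4 + x^-3
<D> = A^-12 - A^-8 + 3A^-4 - 3 + 4A^4 - 5A^8 + 4A^12 - 3A^16 + 2A^20 - A^24 (w = -8)
1 component over 14 crossings, w = -8
9 Fox colorings among 3^14, |V(-1)| = 27: tricolorable
why: w = -8 shifts under R1 moves; the (-A^3)^(8) factor cancels that in V


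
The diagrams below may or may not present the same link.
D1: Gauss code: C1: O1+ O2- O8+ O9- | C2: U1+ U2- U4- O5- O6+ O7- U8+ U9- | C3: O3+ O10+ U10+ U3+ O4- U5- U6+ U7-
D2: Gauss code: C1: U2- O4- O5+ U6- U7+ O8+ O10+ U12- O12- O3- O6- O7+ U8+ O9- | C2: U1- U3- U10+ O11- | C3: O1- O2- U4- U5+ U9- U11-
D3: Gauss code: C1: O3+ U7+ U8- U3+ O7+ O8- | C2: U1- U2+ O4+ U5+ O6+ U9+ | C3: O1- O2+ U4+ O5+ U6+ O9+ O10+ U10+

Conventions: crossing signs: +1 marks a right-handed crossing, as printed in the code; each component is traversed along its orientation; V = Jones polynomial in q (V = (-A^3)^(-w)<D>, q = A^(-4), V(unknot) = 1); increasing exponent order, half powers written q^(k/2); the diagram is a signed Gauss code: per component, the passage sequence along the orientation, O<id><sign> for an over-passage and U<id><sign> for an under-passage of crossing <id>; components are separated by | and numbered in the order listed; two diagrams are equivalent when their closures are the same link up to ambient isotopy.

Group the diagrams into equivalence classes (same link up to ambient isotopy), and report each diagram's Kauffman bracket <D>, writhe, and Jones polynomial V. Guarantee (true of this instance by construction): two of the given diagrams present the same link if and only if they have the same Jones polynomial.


classes: {D1} | {D2} | {D3}
V(D1) = q^-3 + q^-2 + q^-1 + 1  [10 crossings, <D> = 1 + A^4 + A^8 + A^12, w = 0]
V(D2) = q^-5 + 2q^-3 + q^-1  [12 crossings, <D> = A^-8 + 2 + A^8, w = -4]
D3 (bracket A^-6 + A^6 + A^10 + A^14; 10 crossings at w = +6): V = q + q^2 + q^3 + q^6
note: 3 values of V(q) split the 3 diagrams


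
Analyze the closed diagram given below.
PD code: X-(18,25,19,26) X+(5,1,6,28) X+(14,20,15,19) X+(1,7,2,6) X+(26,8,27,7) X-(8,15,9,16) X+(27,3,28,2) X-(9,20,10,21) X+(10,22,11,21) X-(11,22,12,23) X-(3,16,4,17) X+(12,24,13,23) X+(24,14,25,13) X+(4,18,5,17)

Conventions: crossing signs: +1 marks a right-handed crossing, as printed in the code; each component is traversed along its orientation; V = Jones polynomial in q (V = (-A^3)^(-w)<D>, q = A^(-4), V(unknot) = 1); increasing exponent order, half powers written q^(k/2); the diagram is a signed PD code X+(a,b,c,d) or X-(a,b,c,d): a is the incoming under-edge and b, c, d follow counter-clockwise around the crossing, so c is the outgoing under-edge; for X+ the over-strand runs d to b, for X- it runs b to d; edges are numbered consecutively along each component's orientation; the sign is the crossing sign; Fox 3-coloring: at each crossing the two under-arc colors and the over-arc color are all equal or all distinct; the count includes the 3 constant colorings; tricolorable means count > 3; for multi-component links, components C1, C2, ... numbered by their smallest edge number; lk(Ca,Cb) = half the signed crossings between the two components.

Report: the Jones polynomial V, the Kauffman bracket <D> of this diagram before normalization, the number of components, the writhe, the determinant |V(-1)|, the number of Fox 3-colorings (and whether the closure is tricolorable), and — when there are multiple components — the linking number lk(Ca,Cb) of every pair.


V = q^-1 - 1 + 2q - 3q^2 + 3q^3 - 2q^4 + 2q^5 - q^6
<D> = -A^-12 + 2A^-8 - 2A^-4 + 3 - 3A^4 + 2A^8 - A^12 + A^16 (w = +4)
1 component over 14 crossings, w = +4
9 Fox colorings among 3^14, |V(-1)| = 15: tricolorable
why: the span of V is 7, forcing >= 7 crossings in any diagram


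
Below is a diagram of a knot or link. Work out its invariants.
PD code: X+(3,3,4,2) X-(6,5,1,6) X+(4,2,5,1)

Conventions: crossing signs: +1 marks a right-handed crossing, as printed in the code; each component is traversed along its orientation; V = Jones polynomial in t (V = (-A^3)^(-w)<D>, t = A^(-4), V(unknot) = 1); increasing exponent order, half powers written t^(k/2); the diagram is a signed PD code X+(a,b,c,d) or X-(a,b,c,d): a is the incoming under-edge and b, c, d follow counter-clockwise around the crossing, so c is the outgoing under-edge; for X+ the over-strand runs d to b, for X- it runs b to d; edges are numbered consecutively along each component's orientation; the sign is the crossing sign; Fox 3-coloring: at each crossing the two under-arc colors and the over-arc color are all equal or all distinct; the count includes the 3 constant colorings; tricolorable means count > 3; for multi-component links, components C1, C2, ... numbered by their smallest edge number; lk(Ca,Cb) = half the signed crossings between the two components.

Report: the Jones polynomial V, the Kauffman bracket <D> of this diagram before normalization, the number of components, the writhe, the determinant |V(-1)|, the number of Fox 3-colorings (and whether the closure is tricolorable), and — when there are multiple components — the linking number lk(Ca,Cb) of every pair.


V = 1
<D> = -A^3 (w = +1)
1 component over 3 crossings, w = +1
3 Fox colorings among 3^3, |V(-1)| = 1: not tricolorable
why: w = +1 shifts under R1 moves; the (-A^3)^(-1) factor cancels that in V


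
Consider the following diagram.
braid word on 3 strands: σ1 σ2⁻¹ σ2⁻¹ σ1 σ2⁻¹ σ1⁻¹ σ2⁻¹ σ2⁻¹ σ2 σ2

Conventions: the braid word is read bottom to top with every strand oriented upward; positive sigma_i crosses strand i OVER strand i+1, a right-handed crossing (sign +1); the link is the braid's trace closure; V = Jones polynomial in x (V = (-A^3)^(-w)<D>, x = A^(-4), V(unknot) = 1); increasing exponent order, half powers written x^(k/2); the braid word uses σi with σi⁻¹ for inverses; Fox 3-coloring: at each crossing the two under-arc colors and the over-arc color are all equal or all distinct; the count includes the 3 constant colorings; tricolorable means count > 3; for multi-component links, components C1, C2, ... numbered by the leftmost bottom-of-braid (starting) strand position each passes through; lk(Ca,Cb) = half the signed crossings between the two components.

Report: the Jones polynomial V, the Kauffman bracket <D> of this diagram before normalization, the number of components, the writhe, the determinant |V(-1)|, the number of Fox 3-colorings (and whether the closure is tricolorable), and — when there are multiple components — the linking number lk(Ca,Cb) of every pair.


Jones polynomial: V(x) = -x^-4 + x^-3 + x^-1
<D> = A^-2 + A^6 - A^10; writhe -2
components 1, writhe -2 (10 crossings)
3-colorings: 9 of 3^10, det 3 — tricolorable
note: inverse pairs cancel, leaving σ1 σ2⁻¹ σ2⁻¹ σ1 σ2⁻¹ σ1⁻¹


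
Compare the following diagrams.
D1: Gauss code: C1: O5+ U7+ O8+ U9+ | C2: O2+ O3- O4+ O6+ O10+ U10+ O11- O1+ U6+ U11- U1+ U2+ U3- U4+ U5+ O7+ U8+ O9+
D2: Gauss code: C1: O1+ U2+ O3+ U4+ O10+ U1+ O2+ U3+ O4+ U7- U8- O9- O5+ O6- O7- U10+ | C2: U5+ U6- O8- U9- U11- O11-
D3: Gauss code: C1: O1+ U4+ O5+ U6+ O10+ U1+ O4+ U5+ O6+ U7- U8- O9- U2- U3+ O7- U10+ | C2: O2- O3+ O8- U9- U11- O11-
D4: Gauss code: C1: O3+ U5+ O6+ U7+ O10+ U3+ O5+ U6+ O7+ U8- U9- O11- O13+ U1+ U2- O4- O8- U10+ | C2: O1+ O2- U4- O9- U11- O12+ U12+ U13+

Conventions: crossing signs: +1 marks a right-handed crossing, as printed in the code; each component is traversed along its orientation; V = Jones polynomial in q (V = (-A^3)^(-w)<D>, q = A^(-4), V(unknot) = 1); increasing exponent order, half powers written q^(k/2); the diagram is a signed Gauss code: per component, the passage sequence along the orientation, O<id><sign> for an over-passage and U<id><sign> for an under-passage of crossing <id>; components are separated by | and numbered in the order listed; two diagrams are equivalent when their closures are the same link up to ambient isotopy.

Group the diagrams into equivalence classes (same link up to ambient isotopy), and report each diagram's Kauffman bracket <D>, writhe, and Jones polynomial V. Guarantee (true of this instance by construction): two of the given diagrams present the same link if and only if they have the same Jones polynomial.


equivalence classes: {D1} | {D2, D3, D4}
D1 (bracket A^-1 - A^3 + A^7 + A^15; 11 crossings at w = +7): V = -q^(3/2) - q^(7/2) + q^(9/2) - q^(11/2)
V(D2) = -q^(-1/2) - 2q^(3/2) + q^(5/2) - 2q^(7/2) + 2q^(9/2) - q^(11/2) + q^(13/2)  [11 crossings, <D> = -A^-23 + A^-19 - 2A^-15 + 2A^-11 - A^-7 + 2A^-3 + A^5, w = +1]
D3 (bracket -A^-23 + A^-19 - 2A^-15 + 2A^-11 - A^-7 + 2A^-3 + A^5; 11 crossings at w = +1): V = -q^(-1/2) - 2q^(3/2) + q^(5/2) - 2q^(7/2) + 2q^(9/2) - q^(11/2) + q^(13/2)
D4 (bracket -A^-17 + A^-13 - 2A^-9 + 2A^-5 - A^-1 + 2A^3 + A^11; 13 crossings at w = +3): V = -q^(-1/2) - 2q^(3/2) + q^(5/2) - 2q^(7/2) + 2q^(9/2) - q^(11/2) + q^(13/2)
observation: comparing 4 Jones polynomials yields 2 groups


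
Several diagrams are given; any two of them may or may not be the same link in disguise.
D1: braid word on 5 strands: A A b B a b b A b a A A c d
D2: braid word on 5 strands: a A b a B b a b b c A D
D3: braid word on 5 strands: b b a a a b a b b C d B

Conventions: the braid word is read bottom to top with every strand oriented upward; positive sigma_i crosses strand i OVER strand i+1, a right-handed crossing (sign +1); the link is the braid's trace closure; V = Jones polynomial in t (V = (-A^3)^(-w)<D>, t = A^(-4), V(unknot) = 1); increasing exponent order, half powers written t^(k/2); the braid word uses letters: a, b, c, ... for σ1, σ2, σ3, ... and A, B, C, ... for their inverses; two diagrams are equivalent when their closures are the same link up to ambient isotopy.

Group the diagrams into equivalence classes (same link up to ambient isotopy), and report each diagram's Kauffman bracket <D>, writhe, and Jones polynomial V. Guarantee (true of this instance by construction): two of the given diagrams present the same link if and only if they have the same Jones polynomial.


classes: {D1} | {D2} | {D3}
V(D1) = -t^-3 + 2t^-2 - 2t^-1 + 3 - 2t + 2t^2 - t^3  [14 crossings, <D> = -A^-6 + 2A^-2 - 2A^2 + 3A^6 - 2A^10 + 2A^14 - A^18, w = +2]
D2 (bracket -A^-12 + A^-8 - A^-4 + 2 - A^4 + A^8; 12 crossings at w = +4): V = t - t^2 + 2t^3 - t^4 + t^5 - t^6
D3 (bracket -A^-16 + A^-12 - A^-8 + A^-4 - 1 + A^4 + A^12; 12 crossings at w = +8): V = t^3 + t^5 - t^6 + t^7 - t^8 + t^9 - t^10
note: comparing 3 Jones polynomials yields 3 groups


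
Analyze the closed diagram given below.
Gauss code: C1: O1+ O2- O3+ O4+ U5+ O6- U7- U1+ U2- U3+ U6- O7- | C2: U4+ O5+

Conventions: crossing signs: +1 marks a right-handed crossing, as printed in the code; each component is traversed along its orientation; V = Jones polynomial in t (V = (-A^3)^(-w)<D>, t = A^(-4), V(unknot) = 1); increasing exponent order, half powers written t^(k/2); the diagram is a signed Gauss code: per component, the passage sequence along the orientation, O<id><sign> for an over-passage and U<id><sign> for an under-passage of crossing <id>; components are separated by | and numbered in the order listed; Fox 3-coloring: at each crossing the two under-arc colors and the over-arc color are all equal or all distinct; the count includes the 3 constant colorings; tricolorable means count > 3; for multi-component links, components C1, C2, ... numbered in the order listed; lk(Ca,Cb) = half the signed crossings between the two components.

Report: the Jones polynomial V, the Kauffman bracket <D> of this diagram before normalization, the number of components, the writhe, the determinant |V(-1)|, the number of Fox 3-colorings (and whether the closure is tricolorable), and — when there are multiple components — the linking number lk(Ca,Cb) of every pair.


V(t) = -t^(1/2) - t^(5/2)
bracket: A^-7 + A, w = +1
2 components, writhe +1, over 7 crossings
lk(C1,C2) = +1
det 2, colorings 3 of 3^7 — not tricolorable
observation: the 1 component pair carries total linking +1
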